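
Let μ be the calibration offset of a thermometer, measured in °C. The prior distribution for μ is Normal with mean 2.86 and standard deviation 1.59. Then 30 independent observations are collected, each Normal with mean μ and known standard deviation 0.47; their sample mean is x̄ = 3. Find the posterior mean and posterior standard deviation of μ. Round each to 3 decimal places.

Posterior mean ≈ 3.000; posterior SD ≈ 0.086

Prior precision 1/τ₀² = 1/1.59² = 0.395554; data precision n/σ² = 30/0.47² = 135.808.
Posterior precision = 0.395554 + 135.808 = 136.204, giving posterior SD = 1/√136.204 = 0.086.
Posterior mean = (0.395554·2.86 + 135.808·3) / 136.204 = 3.000.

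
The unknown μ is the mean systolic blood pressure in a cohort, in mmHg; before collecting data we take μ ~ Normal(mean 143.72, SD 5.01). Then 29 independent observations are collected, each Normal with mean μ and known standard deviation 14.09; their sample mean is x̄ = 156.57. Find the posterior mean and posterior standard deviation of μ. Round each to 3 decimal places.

Posterior mean ≈ 153.816; posterior SD ≈ 2.319

Prior precision 1/τ₀² = 1/5.01² = 0.0398405; data precision n/σ² = 29/14.09² = 0.146075.
Posterior precision = 0.0398405 + 0.146075 = 0.185916, giving posterior SD = 1/√0.185916 = 2.319.
Posterior mean = (0.0398405·143.72 + 0.146075·156.57) / 0.185916 = 153.816.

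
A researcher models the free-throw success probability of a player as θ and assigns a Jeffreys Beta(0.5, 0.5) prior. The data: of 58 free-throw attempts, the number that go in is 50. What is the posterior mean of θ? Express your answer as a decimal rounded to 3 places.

Posterior mean ≈ 0.856

Observing 50 successes and 8 failures updates Beta(0.5, 0.5) by adding the success and failure counts to the two shape parameters: α = 0.5+50 = 50.5, β = 0.5+8 = 8.5.
E[θ | data] = 50.5/(50.5+8.5) = 0.856.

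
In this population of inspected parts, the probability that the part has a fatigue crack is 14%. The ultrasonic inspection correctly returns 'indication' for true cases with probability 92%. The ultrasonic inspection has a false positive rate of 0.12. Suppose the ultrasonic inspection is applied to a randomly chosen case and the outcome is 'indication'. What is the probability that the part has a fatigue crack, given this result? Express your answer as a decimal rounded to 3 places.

P(H | E) ≈ 0.555

Write H for 'the part has a fatigue crack'. Prior odds H:¬H = 0.14/0.86 = 0.16279. For the 'indication' outcome, the likelihood ratio is 0.92/0.12 = 7.6667.
Posterior odds = 0.16279 × 7.6667 = 1.2481, so P(H|E) = 1.2481/(1+1.2481) = 0.555.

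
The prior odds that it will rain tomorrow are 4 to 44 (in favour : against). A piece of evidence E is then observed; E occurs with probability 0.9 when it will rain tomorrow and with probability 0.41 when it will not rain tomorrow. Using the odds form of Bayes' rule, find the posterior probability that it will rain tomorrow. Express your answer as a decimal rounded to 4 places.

Prior odds = 4/44 = 0.090909. In log-odds, ln(0.090909) = -2.3979.
Add log likelihood ratio: ln(2.1951) = 0.78624.
Posterior log-odds = -1.6117, so posterior odds = exp(-1.6117) = 0.19956. Converting, P(H|E) = 0.19956/1.1996 = 0.1664.

Posterior probability ≈ 0.1664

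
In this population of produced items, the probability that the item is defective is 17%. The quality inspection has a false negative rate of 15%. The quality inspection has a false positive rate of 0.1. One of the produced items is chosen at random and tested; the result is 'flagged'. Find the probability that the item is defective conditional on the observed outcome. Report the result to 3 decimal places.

P(H | E) ≈ 0.635

Let H be the event that the item is defective. P(H) = 0.17, so P(¬H) = 0.83. With E the 'flagged' result, P(E|H) = 0.85 and P(E|¬H) = 0.1.
P(E) = 0.85·0.17 + 0.1·0.83 = 0.14450 + 0.083000 = 0.22750.
By Bayes' theorem, P(H|E) = 0.14450 / 0.22750 = 0.635.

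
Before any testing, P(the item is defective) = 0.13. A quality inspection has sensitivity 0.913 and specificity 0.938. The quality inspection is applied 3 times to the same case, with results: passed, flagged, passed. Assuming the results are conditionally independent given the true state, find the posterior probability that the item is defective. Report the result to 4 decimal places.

With H the event that the item is defective, the joint likelihood of the observed sequence is P(data|H) = 0.087·0.913·0.087 = 0.0069105 and P(data|¬H) = 0.938·0.062·0.938 = 0.054550.
Bayes: P(H|data) = 0.13·0.0069105 / (0.13·0.0069105 + 0.87·0.054550) = 0.00089836/0.048357 = 0.0186.

Posterior P(H) ≈ 0.0186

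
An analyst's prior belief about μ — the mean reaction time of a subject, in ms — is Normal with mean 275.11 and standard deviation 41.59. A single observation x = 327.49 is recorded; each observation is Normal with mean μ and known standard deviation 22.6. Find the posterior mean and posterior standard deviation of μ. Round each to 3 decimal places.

Posterior mean ≈ 315.549; posterior SD ≈ 19.858

With known σ, the Normal prior is conjugate. Weight on the data is w = (n/σ²)/(n/σ² + 1/τ₀²) = 0.00195787/(0.00195787+0.00057813) = 0.77203.
Posterior mean = w·x̄ + (1−w)·μ₀ = 0.77203·327.49 + 0.22797·275.11 = 315.549. Posterior variance = 1/(0.00195787+0.00057813) = 394.323, so SD = 19.858.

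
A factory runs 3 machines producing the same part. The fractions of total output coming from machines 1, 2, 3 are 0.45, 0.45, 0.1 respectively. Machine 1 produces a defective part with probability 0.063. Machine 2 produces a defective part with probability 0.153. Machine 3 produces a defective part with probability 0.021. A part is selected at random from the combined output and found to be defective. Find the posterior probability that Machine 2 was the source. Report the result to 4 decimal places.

Posterior probability ≈ 0.6934

Tabulate prior·likelihood by source: [1] prior 0.45, lik 0.063, product 0.02835; [2] prior 0.45, lik 0.153, product 0.06885; [3] prior 0.1, lik 0.021, product 0.002100.
Normalizing constant = 0.099300; the posterior for Machine 2 is its product over the sum, 0.06885/0.099300 = 0.6934.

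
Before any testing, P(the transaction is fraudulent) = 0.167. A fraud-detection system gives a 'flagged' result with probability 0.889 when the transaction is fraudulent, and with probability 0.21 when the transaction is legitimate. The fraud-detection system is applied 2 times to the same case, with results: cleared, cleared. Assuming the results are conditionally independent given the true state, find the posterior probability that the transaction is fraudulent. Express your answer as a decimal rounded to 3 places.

Posterior P(H) ≈ 0.004

Let H be the event that the transaction is fraudulent; start with P(H) = 0.167. P('flagged'|H) = 0.889, P('flagged'|¬H) = 0.21.
Update on result 1 ('cleared'): P(H) ← 0.111·0.1670 / (0.111·0.1670 + 0.79·0.8330) = 0.018537/0.67661 = 0.0274.
Update on result 2 ('cleared'): P(H) ← 0.111·0.0274 / (0.111·0.0274 + 0.79·0.9726) = 0.0030411/0.77140 = 0.0039.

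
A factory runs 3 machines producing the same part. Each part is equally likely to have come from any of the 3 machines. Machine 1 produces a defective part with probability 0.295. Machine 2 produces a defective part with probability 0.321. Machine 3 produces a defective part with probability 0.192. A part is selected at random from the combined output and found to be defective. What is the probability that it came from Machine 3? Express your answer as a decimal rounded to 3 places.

Tabulate prior·likelihood by source: [1] prior 0.333333, lik 0.295, product 0.09833; [2] prior 0.333333, lik 0.321, product 0.1070; [3] prior 0.333333, lik 0.192, product 0.06400.
Normalizing constant = 0.26933; the posterior for Machine 3 is its product over the sum, 0.06400/0.26933 = 0.238.

Posterior probability ≈ 0.238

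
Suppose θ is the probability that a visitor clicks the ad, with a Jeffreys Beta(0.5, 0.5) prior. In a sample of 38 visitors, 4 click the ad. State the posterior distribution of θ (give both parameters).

Posterior: Beta(4.5, 34.5)

Observing 4 successes and 34 failures updates Beta(0.5, 0.5) by adding the success and failure counts to the two shape parameters: α = 0.5+4 = 4.5, β = 0.5+34 = 34.5.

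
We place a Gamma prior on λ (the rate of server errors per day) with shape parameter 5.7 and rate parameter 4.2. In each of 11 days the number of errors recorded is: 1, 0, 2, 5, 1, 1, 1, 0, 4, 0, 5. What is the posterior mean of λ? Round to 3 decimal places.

Posterior mean ≈ 1.691

Total count ∑xᵢ = 20 over n = 11 days.
Gamma is conjugate to the Poisson likelihood: posterior is Gamma(shape = 5.7+20 = 25.7, rate = 4.2+11 = 15.2).
E[λ | data] = 25.7/15.2 = 1.691.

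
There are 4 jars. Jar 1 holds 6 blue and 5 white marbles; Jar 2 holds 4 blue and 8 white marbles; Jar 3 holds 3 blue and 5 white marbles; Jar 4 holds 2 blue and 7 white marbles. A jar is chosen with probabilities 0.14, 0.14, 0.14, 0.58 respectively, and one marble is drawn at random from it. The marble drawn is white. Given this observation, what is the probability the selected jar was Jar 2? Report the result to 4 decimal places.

P(white|Jar 1) = 0.4545; P(white|Jar 2) = 0.6667; P(white|Jar 3) = 0.625; P(white|Jar 4) = 0.7778.
Prior × likelihood for each source: 0.14·0.4545=0.06364, 0.14·0.6667=0.09333, 0.14·0.625=0.08750, 0.58·0.7778=0.4511. Summing gives P(white) = 0.69558.
P(Jar 2 | white) = 0.09333 / 0.69558 = 0.1342.

Posterior probability ≈ 0.1342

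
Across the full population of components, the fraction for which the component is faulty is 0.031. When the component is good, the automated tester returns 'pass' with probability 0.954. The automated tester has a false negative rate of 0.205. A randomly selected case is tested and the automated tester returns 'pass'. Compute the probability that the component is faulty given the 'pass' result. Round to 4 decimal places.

P(H | E) ≈ 0.0068

Write H for 'the component is faulty'. Prior odds H:¬H = 0.031/0.969 = 0.031992. For the 'pass' outcome, the likelihood ratio is 0.205/0.954 = 0.21488.
Posterior odds = 0.031992 × 0.21488 = 0.0068745, so P(H|E) = 0.0068745/(1+0.0068745) = 0.0068.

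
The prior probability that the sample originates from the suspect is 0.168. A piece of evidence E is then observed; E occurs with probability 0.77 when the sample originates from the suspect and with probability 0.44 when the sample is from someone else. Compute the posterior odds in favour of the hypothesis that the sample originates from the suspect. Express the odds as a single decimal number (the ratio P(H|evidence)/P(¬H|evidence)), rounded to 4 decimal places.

Prior odds = 0.168/(1−0.168) = 0.20192. In log-odds, ln(0.20192) = -1.5999.
Add log likelihood ratio: ln(1.7500) = 0.55962.
Posterior log-odds = -1.0403, so posterior odds = exp(-1.0403) = 0.35337.

Posterior odds ≈ 0.3534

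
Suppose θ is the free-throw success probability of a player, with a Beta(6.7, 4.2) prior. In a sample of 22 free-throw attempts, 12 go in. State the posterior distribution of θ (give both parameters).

Posterior: Beta(18.7, 14.2)

The binomial likelihood is conjugate to the Beta prior: with 12 successes and 10 failures, the posterior is Beta(6.7+12, 4.2+10) = Beta(18.7, 14.2).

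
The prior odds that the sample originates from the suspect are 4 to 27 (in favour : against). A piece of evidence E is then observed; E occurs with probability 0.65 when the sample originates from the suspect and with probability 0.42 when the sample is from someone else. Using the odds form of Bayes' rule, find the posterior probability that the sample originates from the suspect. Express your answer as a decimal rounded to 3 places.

Prior odds = 4/27 = 0.14815. In log-odds, ln(0.14815) = -1.9095.
Add log likelihood ratio: ln(1.5476) = 0.43672.
Posterior log-odds = -1.4728, so posterior odds = exp(-1.4728) = 0.22928. Converting, P(H|E) = 0.22928/1.2293 = 0.187.

Posterior probability ≈ 0.187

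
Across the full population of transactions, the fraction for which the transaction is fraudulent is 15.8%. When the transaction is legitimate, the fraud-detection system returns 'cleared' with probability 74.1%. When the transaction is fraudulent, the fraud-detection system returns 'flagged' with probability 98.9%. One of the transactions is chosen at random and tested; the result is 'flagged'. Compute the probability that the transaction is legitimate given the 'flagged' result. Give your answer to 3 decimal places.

Let H be the event that the transaction is fraudulent. P(H) = 0.158, so P(¬H) = 0.842. With E the 'flagged' result, P(E|H) = 0.989 and P(E|¬H) = 0.259.
P(E) = 0.989·0.158 + 0.259·0.842 = 0.15626 + 0.21808 = 0.37434.
By Bayes' theorem, P(H|E) = 0.15626 / 0.37434 = 0.417. Hence P(¬H|E) = 1 − 0.417 = 0.583.

P(¬H | E) ≈ 0.583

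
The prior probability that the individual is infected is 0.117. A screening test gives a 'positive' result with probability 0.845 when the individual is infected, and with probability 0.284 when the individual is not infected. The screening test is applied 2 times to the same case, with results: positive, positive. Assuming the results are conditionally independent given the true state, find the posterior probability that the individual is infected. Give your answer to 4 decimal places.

Posterior P(H) ≈ 0.5398

With H the event that the individual is infected, the joint likelihood of the observed sequence is P(data|H) = 0.845·0.845 = 0.71402 and P(data|¬H) = 0.284·0.284 = 0.080656.
Bayes: P(H|data) = 0.117·0.71402 / (0.117·0.71402 + 0.883·0.080656) = 0.083541/0.15476 = 0.5398.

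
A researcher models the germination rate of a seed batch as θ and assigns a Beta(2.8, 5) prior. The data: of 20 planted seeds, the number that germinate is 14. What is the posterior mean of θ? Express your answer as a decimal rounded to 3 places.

Posterior mean ≈ 0.604

Observing 14 successes and 6 failures updates Beta(2.8, 5) by adding the success and failure counts to the two shape parameters: α = 2.8+14 = 16.8, β = 5+6 = 11.
Posterior mean = α/(α+β) = 16.8/27.8 = 0.604.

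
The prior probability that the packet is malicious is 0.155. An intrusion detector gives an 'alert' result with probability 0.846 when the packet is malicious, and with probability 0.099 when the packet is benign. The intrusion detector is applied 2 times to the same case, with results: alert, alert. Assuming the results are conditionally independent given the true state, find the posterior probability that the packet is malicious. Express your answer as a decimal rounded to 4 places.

With H the event that the packet is malicious, the joint likelihood of the observed sequence is P(data|H) = 0.846·0.846 = 0.71572 and P(data|¬H) = 0.099·0.099 = 0.0098010.
Bayes: P(H|data) = 0.155·0.71572 / (0.155·0.71572 + 0.845·0.0098010) = 0.11094/0.11922 = 0.9305.

Posterior P(H) ≈ 0.9305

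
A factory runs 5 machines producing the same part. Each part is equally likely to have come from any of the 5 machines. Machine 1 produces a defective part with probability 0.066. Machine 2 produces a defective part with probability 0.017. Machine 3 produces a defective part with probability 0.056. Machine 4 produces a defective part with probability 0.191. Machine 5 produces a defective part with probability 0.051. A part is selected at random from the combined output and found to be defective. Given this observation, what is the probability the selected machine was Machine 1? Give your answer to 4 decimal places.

Posterior probability ≈ 0.1732

P(defective|M1) = 0.066; P(defective|M2) = 0.017; P(defective|M3) = 0.056; P(defective|M4) = 0.191; P(defective|M5) = 0.051.
Prior × likelihood for each source: 0.2·0.066=0.01320, 0.2·0.017=0.003400, 0.2·0.056=0.01120, 0.2·0.191=0.03820, 0.2·0.051=0.01020. Summing gives P(defective) = 0.076200.
P(Machine 1 | defective) = 0.01320 / 0.076200 = 0.1732.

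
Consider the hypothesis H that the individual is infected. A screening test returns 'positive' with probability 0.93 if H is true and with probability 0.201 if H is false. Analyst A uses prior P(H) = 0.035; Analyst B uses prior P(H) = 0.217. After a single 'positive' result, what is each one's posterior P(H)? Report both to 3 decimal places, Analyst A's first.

Analyst A: 0.144; Analyst B: 0.562

The likelihood ratio for a 'positive' result is 0.93/0.201 = 4.6269.
Analyst A: prior odds 0.035/0.965 = 0.036269; posterior odds 0.16781; posterior probability 0.144.
Analyst B: prior odds 0.217/0.783 = 0.27714; posterior odds 1.2823; posterior probability 0.562.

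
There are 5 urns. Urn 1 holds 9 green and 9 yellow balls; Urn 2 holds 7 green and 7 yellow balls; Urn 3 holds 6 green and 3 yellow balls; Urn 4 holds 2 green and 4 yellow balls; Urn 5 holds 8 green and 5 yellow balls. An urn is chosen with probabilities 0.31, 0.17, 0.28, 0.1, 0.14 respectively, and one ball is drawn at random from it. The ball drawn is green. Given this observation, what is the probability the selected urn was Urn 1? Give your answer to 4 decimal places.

P(green|Urn 1) = 0.5; P(green|Urn 2) = 0.5; P(green|Urn 3) = 0.6667; P(green|Urn 4) = 0.3333; P(green|Urn 5) = 0.6154.
Prior × likelihood for each source: 0.31·0.5=0.1550, 0.17·0.5=0.08500, 0.28·0.6667=0.1867, 0.1·0.3333=0.03333, 0.14·0.6154=0.08615. Summing gives P(green) = 0.54615.
P(Urn 1 | green) = 0.1550 / 0.54615 = 0.2838.

Posterior probability ≈ 0.2838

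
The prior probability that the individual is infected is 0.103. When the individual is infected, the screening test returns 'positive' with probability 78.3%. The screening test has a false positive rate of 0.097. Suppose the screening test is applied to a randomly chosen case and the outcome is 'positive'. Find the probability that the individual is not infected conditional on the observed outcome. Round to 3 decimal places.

P(¬H | E) ≈ 0.519

Let H be the event that the individual is infected. P(H) = 0.103, so P(¬H) = 0.897. With E the 'positive' result, P(E|H) = 0.783 and P(E|¬H) = 0.097.
P(E) = 0.783·0.103 + 0.097·0.897 = 0.080649 + 0.087009 = 0.16766.
By Bayes' theorem, P(H|E) = 0.080649 / 0.16766 = 0.481. Hence P(¬H|E) = 1 − 0.481 = 0.519.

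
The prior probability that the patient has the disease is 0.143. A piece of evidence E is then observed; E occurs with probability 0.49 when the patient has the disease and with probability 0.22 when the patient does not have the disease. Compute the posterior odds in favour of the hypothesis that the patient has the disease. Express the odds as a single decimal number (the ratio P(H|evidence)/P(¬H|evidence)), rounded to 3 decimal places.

Posterior odds ≈ 0.372

Prior odds = 0.143/(1−0.143) = 0.16686.
Likelihood ratio for E = 0.49/0.22 = 2.2273.
Posterior odds = prior odds × LR = 0.37165.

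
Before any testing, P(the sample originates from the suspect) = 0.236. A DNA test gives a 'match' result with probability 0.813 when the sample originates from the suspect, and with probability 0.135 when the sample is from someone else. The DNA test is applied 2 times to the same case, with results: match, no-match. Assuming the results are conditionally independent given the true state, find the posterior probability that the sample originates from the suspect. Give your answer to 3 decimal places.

Let H be the event that the sample originates from the suspect; start with P(H) = 0.236. P('match'|H) = 0.813, P('match'|¬H) = 0.135.
Update on result 1 ('match'): P(H) ← 0.813·0.2360 / (0.813·0.2360 + 0.135·0.7640) = 0.19187/0.29501 = 0.6504.
Update on result 2 ('no-match'): P(H) ← 0.187·0.6504 / (0.187·0.6504 + 0.865·0.3496) = 0.12162/0.42404 = 0.2868.

Posterior P(H) ≈ 0.287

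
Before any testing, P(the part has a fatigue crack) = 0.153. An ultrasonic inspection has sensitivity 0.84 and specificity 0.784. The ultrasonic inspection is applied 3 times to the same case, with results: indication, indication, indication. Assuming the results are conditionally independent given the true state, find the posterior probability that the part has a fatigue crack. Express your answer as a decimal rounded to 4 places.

Posterior P(H) ≈ 0.9140

Let H be the event that the part has a fatigue crack; start with P(H) = 0.153. P('indication'|H) = 0.84, P('indication'|¬H) = 0.216.
Update on result 1 ('indication'): P(H) ← 0.84·0.1530 / (0.84·0.1530 + 0.216·0.8470) = 0.12852/0.31147 = 0.4126.
Update on result 2 ('indication'): P(H) ← 0.84·0.4126 / (0.84·0.4126 + 0.216·0.5874) = 0.34660/0.47348 = 0.7320.
Update on result 3 ('indication'): P(H) ← 0.84·0.7320 / (0.84·0.7320 + 0.216·0.2680) = 0.61491/0.67279 = 0.9140.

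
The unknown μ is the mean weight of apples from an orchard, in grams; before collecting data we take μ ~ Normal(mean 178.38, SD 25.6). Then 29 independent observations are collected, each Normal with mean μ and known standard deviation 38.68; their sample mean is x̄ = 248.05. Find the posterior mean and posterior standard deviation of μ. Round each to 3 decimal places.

With known σ, the Normal prior is conjugate. Weight on the data is w = (n/σ²)/(n/σ² + 1/τ₀²) = 0.0193832/(0.0193832+0.00152588) = 0.92702.
Posterior mean = w·x̄ + (1−w)·μ₀ = 0.92702·248.05 + 0.072977·178.38 = 242.966. Posterior variance = 1/(0.0193832+0.00152588) = 47.8262, so SD = 6.916.

Posterior mean ≈ 242.966; posterior SD ≈ 6.916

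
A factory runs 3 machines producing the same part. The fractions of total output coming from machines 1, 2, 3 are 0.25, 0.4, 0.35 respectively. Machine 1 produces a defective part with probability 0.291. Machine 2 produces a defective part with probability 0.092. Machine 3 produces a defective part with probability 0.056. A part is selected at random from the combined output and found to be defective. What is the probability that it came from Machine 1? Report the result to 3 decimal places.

Posterior probability ≈ 0.563

P(defective|M1) = 0.291; P(defective|M2) = 0.092; P(defective|M3) = 0.056.
Prior × likelihood for each source: 0.25·0.291=0.07275, 0.4·0.092=0.03680, 0.35·0.056=0.01960. Summing gives P(defective) = 0.12915.
P(Machine 1 | defective) = 0.07275 / 0.12915 = 0.563.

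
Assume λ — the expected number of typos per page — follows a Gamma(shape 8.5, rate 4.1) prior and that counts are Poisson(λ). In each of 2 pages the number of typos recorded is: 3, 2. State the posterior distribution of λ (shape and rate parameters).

The Poisson likelihood adds the total count to the shape and the number of exposure periods to the rate. Here ∑xᵢ = 5 and n = 2, so shape 8.5→13.5 and rate 4.1→6.1.

Posterior: Gamma(shape=13.5, rate=6.1)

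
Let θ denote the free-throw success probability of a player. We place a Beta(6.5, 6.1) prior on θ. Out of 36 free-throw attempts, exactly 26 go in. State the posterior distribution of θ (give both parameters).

Posterior: Beta(32.5, 16.1)

Observing 26 successes and 10 failures updates Beta(6.5, 6.1) by adding the success and failure counts to the two shape parameters: α = 6.5+26 = 32.5, β = 6.1+10 = 16.1.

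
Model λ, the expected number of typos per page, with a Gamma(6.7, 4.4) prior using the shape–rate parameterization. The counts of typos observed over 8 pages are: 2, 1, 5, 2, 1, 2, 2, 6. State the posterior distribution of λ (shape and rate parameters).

Total count ∑xᵢ = 21 over n = 8 pages.
Gamma is conjugate to the Poisson likelihood: posterior is Gamma(shape = 6.7+21 = 27.7, rate = 4.4+8 = 12.4).

Posterior: Gamma(shape=27.7, rate=12.4)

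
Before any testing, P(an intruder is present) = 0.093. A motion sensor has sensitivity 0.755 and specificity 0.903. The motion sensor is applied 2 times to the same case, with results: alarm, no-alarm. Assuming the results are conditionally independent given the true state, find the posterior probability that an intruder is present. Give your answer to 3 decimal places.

Let H be the event that an intruder is present; start with P(H) = 0.093. P('alarm'|H) = 0.755, P('alarm'|¬H) = 0.097.
Update on result 1 ('alarm'): P(H) ← 0.755·0.0930 / (0.755·0.0930 + 0.097·0.9070) = 0.070215/0.15819 = 0.4439.
Update on result 2 ('no-alarm'): P(H) ← 0.245·0.4439 / (0.245·0.4439 + 0.903·0.5561) = 0.10874/0.61094 = 0.1780.

Posterior P(H) ≈ 0.178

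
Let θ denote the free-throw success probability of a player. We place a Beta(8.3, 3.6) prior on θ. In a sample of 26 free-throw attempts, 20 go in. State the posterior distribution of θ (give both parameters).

The binomial likelihood is conjugate to the Beta prior: with 20 successes and 6 failures, the posterior is Beta(8.3+20, 3.6+6) = Beta(28.3, 9.6).

Posterior: Beta(28.3, 9.6)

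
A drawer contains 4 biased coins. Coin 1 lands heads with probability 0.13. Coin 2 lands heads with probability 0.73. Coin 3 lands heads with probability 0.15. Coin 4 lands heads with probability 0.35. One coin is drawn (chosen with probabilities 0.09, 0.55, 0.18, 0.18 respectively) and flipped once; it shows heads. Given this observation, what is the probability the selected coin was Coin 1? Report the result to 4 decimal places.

P(heads|C1) = 0.13; P(heads|C2) = 0.73; P(heads|C3) = 0.15; P(heads|C4) = 0.35.
Prior × likelihood for each source: 0.09·0.13=0.01170, 0.55·0.73=0.4015, 0.18·0.15=0.02700, 0.18·0.35=0.06300. Summing gives P(heads) = 0.50320.
P(Coin 1 | heads) = 0.01170 / 0.50320 = 0.0233.

Posterior probability ≈ 0.0233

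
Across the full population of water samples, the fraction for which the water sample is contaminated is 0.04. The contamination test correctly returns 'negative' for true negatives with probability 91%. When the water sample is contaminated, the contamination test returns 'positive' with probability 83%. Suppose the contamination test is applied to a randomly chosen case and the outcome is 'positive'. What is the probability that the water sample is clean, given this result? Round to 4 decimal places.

P(¬H | E) ≈ 0.7224

Let H be the event that the water sample is contaminated. P(H) = 0.04, so P(¬H) = 0.96. With E the 'positive' result, P(E|H) = 0.83 and P(E|¬H) = 0.09.
P(E) = 0.83·0.04 + 0.09·0.96 = 0.033200 + 0.086400 = 0.11960.
By Bayes' theorem, P(H|E) = 0.033200 / 0.11960 = 0.2776. Hence P(¬H|E) = 1 − 0.2776 = 0.7224.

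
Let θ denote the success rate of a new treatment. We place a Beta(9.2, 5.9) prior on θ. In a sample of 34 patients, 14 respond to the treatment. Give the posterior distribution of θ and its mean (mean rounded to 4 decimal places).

Observing 14 successes and 20 failures updates Beta(9.2, 5.9) by adding the success and failure counts to the two shape parameters: α = 9.2+14 = 23.2, β = 5.9+20 = 25.9.
E[θ | data] = 23.2/(23.2+25.9) = 0.4725.

Posterior: Beta(23.2, 25.9); mean ≈ 0.4725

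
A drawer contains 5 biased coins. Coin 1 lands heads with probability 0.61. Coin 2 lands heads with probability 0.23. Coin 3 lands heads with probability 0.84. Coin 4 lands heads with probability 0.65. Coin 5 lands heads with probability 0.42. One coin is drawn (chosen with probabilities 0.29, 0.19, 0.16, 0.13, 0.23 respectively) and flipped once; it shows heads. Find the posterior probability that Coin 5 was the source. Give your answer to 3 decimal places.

P(heads|C1) = 0.61; P(heads|C2) = 0.23; P(heads|C3) = 0.84; P(heads|C4) = 0.65; P(heads|C5) = 0.42.
Prior × likelihood for each source: 0.29·0.61=0.1769, 0.19·0.23=0.04370, 0.16·0.84=0.1344, 0.13·0.65=0.08450, 0.23·0.42=0.09660. Summing gives P(heads) = 0.53610.
P(Coin 5 | heads) = 0.09660 / 0.53610 = 0.180.

Posterior probability ≈ 0.180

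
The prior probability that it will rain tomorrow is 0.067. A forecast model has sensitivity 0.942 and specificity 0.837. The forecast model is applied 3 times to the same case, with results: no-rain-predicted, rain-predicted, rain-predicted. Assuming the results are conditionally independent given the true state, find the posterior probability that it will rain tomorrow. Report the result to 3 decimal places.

With H the event that it will rain tomorrow, the joint likelihood of the observed sequence is P(data|H) = 0.058·0.942·0.942 = 0.051467 and P(data|¬H) = 0.837·0.163·0.163 = 0.022238.
Bayes: P(H|data) = 0.067·0.051467 / (0.067·0.051467 + 0.933·0.022238) = 0.0034483/0.024197 = 0.1425.

Posterior P(H) ≈ 0.143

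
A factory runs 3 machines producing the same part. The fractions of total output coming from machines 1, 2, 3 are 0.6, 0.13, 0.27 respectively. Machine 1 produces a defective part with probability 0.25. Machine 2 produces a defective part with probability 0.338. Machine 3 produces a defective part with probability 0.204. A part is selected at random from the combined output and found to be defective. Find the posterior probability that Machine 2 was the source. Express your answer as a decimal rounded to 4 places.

Posterior probability ≈ 0.1765

Tabulate prior·likelihood by source: [1] prior 0.6, lik 0.25, product 0.1500; [2] prior 0.13, lik 0.338, product 0.04394; [3] prior 0.27, lik 0.204, product 0.05508.
Normalizing constant = 0.24902; the posterior for Machine 2 is its product over the sum, 0.04394/0.24902 = 0.1765.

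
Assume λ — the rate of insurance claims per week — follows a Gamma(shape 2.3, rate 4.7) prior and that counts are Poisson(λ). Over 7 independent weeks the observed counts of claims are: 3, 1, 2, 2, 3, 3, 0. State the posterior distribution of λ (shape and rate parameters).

Total count ∑xᵢ = 14 over n = 7 weeks.
Gamma is conjugate to the Poisson likelihood: posterior is Gamma(shape = 2.3+14 = 16.3, rate = 4.7+7 = 11.7).

Posterior: Gamma(shape=16.3, rate=11.7)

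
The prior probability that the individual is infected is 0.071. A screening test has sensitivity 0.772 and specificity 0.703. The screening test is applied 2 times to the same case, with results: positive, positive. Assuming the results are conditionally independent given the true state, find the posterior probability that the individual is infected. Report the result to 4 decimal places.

Posterior P(H) ≈ 0.3405

Let H be the event that the individual is infected; start with P(H) = 0.071. P('positive'|H) = 0.772, P('positive'|¬H) = 0.297.
Update on result 1 ('positive'): P(H) ← 0.772·0.0710 / (0.772·0.0710 + 0.297·0.9290) = 0.054812/0.33073 = 0.1657.
Update on result 2 ('positive'): P(H) ← 0.772·0.1657 / (0.772·0.1657 + 0.297·0.8343) = 0.12795/0.37572 = 0.3405.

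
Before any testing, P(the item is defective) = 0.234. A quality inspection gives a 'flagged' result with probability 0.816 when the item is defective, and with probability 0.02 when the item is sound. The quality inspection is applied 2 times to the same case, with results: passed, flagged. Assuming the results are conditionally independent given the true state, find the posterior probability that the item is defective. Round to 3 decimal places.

Posterior P(H) ≈ 0.701

Let H be the event that the item is defective; start with P(H) = 0.234. P('flagged'|H) = 0.816, P('flagged'|¬H) = 0.02.
Update on result 1 ('passed'): P(H) ← 0.184·0.2340 / (0.184·0.2340 + 0.98·0.7660) = 0.043056/0.79374 = 0.0542.
Update on result 2 ('flagged'): P(H) ← 0.816·0.0542 / (0.816·0.0542 + 0.02·0.9458) = 0.044264/0.063179 = 0.7006.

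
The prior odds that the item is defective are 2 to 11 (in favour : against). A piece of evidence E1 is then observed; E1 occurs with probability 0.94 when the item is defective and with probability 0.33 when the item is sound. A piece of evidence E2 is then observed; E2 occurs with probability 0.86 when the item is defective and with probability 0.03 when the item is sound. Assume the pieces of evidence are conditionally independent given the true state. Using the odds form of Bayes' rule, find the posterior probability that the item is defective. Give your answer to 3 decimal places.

Prior odds = 2/11 = 0.18182.
Likelihood ratio for E1 = 0.94/0.33 = 2.8485.
Likelihood ratio for E2 = 0.86/0.03 = 28.667.
Posterior odds = prior odds × LR₁ × LR₂ = 14.847.
Posterior probability = odds/(1+odds) = 14.847/15.847 = 0.937.

Posterior probability ≈ 0.937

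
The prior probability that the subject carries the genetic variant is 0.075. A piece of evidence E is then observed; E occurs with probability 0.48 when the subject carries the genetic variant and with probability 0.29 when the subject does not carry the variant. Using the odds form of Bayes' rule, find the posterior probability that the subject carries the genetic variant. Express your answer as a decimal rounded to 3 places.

Posterior probability ≈ 0.118

Prior odds = 0.075/(1−0.075) = 0.081081.
Likelihood ratio for E = 0.48/0.29 = 1.6552.
Posterior odds = prior odds × LR = 0.13420.
Posterior probability = odds/(1+odds) = 0.13420/1.1342 = 0.118.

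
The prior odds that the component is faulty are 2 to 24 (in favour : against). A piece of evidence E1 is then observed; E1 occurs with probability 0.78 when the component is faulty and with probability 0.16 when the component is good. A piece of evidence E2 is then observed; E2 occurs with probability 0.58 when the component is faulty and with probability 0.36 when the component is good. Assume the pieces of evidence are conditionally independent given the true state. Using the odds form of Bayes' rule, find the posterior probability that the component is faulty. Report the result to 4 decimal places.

Prior odds = 2/24 = 0.083333. In log-odds, ln(0.083333) = -2.4849.
Add log likelihood ratios: ln(4.8750) + ln(1.6111) = 2.0610.
Posterior log-odds = -0.42386, so posterior odds = exp(-0.42386) = 0.65451. Converting, P(H|E) = 0.65451/1.6545 = 0.3956.

Posterior probability ≈ 0.3956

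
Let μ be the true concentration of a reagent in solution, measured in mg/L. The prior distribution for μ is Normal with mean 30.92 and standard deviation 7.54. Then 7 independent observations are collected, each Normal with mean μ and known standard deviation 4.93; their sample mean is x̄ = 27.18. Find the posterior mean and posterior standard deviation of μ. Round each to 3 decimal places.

Prior precision 1/τ₀² = 1/7.54² = 0.0175897; data precision n/σ² = 7/4.93² = 0.288008.
Posterior precision = 0.0175897 + 0.288008 = 0.305597, giving posterior SD = 1/√0.305597 = 1.809.
Posterior mean = (0.0175897·30.92 + 0.288008·27.18) / 0.305597 = 27.395.

Posterior mean ≈ 27.395; posterior SD ≈ 1.809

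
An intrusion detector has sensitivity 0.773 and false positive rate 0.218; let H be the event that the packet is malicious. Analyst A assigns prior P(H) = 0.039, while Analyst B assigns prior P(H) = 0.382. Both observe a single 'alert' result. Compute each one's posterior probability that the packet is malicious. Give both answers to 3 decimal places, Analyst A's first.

P('+'|H) = 0.773, P('+'|¬H) = 0.218.
Analyst A: numerator 0.773·0.039 = 0.030147; evidence = 0.030147+0.218·0.961 = 0.23964; posterior = 0.126.
Analyst B: numerator 0.773·0.382 = 0.29529; evidence = 0.29529+0.218·0.618 = 0.43001; posterior = 0.687.

Analyst A: 0.126; Analyst B: 0.687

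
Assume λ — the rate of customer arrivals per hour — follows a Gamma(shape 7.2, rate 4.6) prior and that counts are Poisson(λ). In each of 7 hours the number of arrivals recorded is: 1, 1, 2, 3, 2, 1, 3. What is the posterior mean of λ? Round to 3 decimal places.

Posterior mean ≈ 1.741

Total count ∑xᵢ = 13 over n = 7 hours.
Gamma is conjugate to the Poisson likelihood: posterior is Gamma(shape = 7.2+13 = 20.2, rate = 4.6+7 = 11.6).
Posterior mean = shape/rate = 20.2/11.6 = 1.741.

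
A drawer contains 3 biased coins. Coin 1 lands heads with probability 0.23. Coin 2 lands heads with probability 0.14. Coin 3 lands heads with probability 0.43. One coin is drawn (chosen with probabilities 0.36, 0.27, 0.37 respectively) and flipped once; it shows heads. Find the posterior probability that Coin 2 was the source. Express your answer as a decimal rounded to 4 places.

Posterior probability ≈ 0.1351

P(heads|C1) = 0.23; P(heads|C2) = 0.14; P(heads|C3) = 0.43.
Prior × likelihood for each source: 0.36·0.23=0.08280, 0.27·0.14=0.03780, 0.37·0.43=0.1591. Summing gives P(heads) = 0.27970.
P(Coin 2 | heads) = 0.03780 / 0.27970 = 0.1351.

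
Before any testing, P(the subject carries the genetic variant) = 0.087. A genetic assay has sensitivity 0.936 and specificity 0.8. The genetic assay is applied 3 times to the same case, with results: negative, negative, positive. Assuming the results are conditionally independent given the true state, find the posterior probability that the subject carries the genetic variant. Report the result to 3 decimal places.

Posterior P(H) ≈ 0.003

Let H be the event that the subject carries the genetic variant; start with P(H) = 0.087. P('positive'|H) = 0.936, P('positive'|¬H) = 0.2.
Update on result 1 ('negative'): P(H) ← 0.064·0.0870 / (0.064·0.0870 + 0.8·0.9130) = 0.0055680/0.73597 = 0.0076.
Update on result 2 ('negative'): P(H) ← 0.064·0.0076 / (0.064·0.0076 + 0.8·0.9924) = 0.00048419/0.79443 = 0.0006.
Update on result 3 ('positive'): P(H) ← 0.936·0.0006 / (0.936·0.0006 + 0.2·0.9994) = 0.00057048/0.20045 = 0.0028.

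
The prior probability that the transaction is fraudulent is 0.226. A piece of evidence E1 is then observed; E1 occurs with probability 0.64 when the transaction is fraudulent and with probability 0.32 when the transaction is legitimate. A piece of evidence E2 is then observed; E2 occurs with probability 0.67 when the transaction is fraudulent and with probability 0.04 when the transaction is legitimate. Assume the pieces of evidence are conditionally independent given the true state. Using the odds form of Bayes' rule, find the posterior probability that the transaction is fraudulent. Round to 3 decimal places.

Prior odds = 0.226/(1−0.226) = 0.29199. In log-odds, ln(0.29199) = -1.2310.
Add log likelihood ratios: ln(2.0000) + ln(16.750) = 3.5115.
Posterior log-odds = 2.2805, so posterior odds = exp(2.2805) = 9.7817. Converting, P(H|E) = 9.7817/10.782 = 0.907.

Posterior probability ≈ 0.907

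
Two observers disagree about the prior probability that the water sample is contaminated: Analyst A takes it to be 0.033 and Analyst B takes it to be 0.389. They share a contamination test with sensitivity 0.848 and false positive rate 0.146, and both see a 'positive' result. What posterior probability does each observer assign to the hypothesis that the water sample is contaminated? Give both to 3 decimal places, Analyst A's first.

Analyst A: 0.165; Analyst B: 0.787

The likelihood ratio for a 'positive' result is 0.848/0.146 = 5.8082.
Analyst A: prior odds 0.033/0.967 = 0.034126; posterior odds 0.19821; posterior probability 0.165.
Analyst B: prior odds 0.389/0.611 = 0.63666; posterior odds 3.6979; posterior probability 0.787.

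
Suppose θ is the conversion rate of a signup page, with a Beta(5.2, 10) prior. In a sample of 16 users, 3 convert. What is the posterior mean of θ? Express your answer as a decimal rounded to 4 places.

Posterior mean ≈ 0.2628

Observing 3 successes and 13 failures updates Beta(5.2, 10) by adding the success and failure counts to the two shape parameters: α = 5.2+3 = 8.2, β = 10+13 = 23.
E[θ | data] = 8.2/(8.2+23) = 0.2628.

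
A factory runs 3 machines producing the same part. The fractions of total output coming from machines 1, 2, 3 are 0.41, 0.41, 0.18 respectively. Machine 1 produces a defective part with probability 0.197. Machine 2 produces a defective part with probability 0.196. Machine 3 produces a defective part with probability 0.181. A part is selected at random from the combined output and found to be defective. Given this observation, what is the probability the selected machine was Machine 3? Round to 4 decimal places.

P(defective|M1) = 0.197; P(defective|M2) = 0.196; P(defective|M3) = 0.181.
Prior × likelihood for each source: 0.41·0.197=0.08077, 0.41·0.196=0.08036, 0.18·0.181=0.03258. Summing gives P(defective) = 0.19371.
P(Machine 3 | defective) = 0.03258 / 0.19371 = 0.1682.

Posterior probability ≈ 0.1682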